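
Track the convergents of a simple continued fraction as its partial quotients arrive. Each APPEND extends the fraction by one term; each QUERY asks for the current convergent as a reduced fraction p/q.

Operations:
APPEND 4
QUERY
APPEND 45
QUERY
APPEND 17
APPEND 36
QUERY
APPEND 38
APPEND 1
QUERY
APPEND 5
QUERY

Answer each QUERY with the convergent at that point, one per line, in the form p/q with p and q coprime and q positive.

APPEND 4: p_0 = 4·1 + 0 = 4, q_0 = 4·0 + 1 = 1 → 4/1
APPEND 45: p_1 = 45·4 + 1 = 181, q_1 = 45·1 + 0 = 45 → 181/45
APPEND 17: p_2 = 17·181 + 4 = 3081, q_2 = 17·45 + 1 = 766 → 3081/766
APPEND 36: p_3 = 36·3081 + 181 = 111097, q_3 = 36·766 + 45 = 27621 → 111097/27621
APPEND 38: p_4 = 38·111097 + 3081 = 4224767, q_4 = 38·27621 + 766 = 1050364 → 4224767/1050364
APPEND 1: p_5 = 1·4224767 + 111097 = 4335864, q_5 = 1·1050364 + 27621 = 1077985 → 4335864/1077985
APPEND 5: p_6 = 5·4335864 + 4224767 = 25904087, q_6 = 5·1077985 + 1050364 = 6440289 → 25904087/6440289

4/1
181/45
111097/27621
4335864/1077985
25904087/6440289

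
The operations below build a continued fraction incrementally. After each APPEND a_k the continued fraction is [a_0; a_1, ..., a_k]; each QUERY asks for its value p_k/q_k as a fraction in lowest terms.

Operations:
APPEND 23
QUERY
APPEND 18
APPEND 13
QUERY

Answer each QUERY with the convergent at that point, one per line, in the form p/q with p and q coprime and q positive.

APPEND 23: p_0 = 23·1 + 0 = 23, q_0 = 23·0 + 1 = 1 → 23/1
APPEND 18: p_1 = 18·23 + 1 = 415, q_1 = 18·1 + 0 = 18 → 415/18
APPEND 13: p_2 = 13·415 + 23 = 5418, q_2 = 13·18 + 1 = 235 → 5418/235

23/1
5418/235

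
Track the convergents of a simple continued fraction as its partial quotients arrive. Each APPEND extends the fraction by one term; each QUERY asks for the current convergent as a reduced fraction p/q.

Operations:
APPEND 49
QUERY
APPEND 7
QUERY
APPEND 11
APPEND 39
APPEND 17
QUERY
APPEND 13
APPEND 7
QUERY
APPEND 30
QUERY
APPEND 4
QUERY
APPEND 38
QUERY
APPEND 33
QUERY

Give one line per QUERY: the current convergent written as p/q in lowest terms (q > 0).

49/1
344/7
2550960/51911
235737137/4797155
7105426421/144592542
28657442821/583167323
1096088253619/22304950816
36199569812248/736646544251

APPEND 49: p_0 = 49·1 + 0 = 49, q_0 = 49·0 + 1 = 1 → 49/1
APPEND 7: p_1 = 7·49 + 1 = 344, q_1 = 7·1 + 0 = 7 → 344/7
APPEND 11: p_2 = 11·344 + 49 = 3833, q_2 = 11·7 + 1 = 78 → 3833/78
APPEND 39: p_3 = 39·3833 + 344 = 149831, q_3 = 39·78 + 7 = 3049 → 149831/3049
APPEND 17: p_4 = 17·149831 + 3833 = 2550960, q_4 = 17·3049 + 78 = 51911 → 2550960/51911
APPEND 13: p_5 = 13·2550960 + 149831 = 33312311, q_5 = 13·51911 + 3049 = 677892 → 33312311/677892
APPEND 7: p_6 = 7·33312311 + 2550960 = 235737137, q_6 = 7·677892 + 51911 = 4797155 → 235737137/4797155
APPEND 30: p_7 = 30·235737137 + 33312311 = 7105426421, q_7 = 30·4797155 + 677892 = 144592542 → 7105426421/144592542
APPEND 4: p_8 = 4·7105426421 + 235737137 = 28657442821, q_8 = 4·144592542 + 4797155 = 583167323 → 28657442821/583167323
APPEND 38: p_9 = 38·28657442821 + 7105426421 = 1096088253619, q_9 = 38·583167323 + 144592542 = 22304950816 → 1096088253619/22304950816
APPEND 33: p_10 = 33·1096088253619 + 28657442821 = 36199569812248, q_10 = 33·22304950816 + 583167323 = 736646544251 → 36199569812248/736646544251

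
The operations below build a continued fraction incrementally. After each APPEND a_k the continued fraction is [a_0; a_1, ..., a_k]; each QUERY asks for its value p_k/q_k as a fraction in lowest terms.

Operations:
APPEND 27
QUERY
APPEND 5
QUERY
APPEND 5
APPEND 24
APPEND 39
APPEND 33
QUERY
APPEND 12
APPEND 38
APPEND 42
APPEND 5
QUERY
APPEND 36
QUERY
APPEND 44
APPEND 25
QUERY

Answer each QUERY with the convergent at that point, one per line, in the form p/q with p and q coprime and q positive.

27/1
136/5
22053283/811010
2133212579370/78448942681
77220274628129/2839777412105
85072852680054279/3128556154294630

APPEND 27: p_0 = 27·1 + 0 = 27, q_0 = 27·0 + 1 = 1 → 27/1
APPEND 5: p_1 = 5·27 + 1 = 136, q_1 = 5·1 + 0 = 5 → 136/5
APPEND 5: p_2 = 5·136 + 27 = 707, q_2 = 5·5 + 1 = 26 → 707/26
APPEND 24: p_3 = 24·707 + 136 = 17104, q_3 = 24·26 + 5 = 629 → 17104/629
APPEND 39: p_4 = 39·17104 + 707 = 667763, q_4 = 39·629 + 26 = 24557 → 667763/24557
APPEND 33: p_5 = 33·667763 + 17104 = 22053283, q_5 = 33·24557 + 629 = 811010 → 22053283/811010
APPEND 12: p_6 = 12·22053283 + 667763 = 265307159, q_6 = 12·811010 + 24557 = 9756677 → 265307159/9756677
APPEND 38: p_7 = 38·265307159 + 22053283 = 10103725325, q_7 = 38·9756677 + 811010 = 371564736 → 10103725325/371564736
APPEND 42: p_8 = 42·10103725325 + 265307159 = 424621770809, q_8 = 42·371564736 + 9756677 = 15615475589 → 424621770809/15615475589
APPEND 5: p_9 = 5·424621770809 + 10103725325 = 2133212579370, q_9 = 5·15615475589 + 371564736 = 78448942681 → 2133212579370/78448942681
APPEND 36: p_10 = 36·2133212579370 + 424621770809 = 77220274628129, q_10 = 36·78448942681 + 15615475589 = 2839777412105 → 77220274628129/2839777412105
APPEND 44: p_11 = 44·77220274628129 + 2133212579370 = 3399825296217046, q_11 = 44·2839777412105 + 78448942681 = 125028655075301 → 3399825296217046/125028655075301
APPEND 25: p_12 = 25·3399825296217046 + 77220274628129 = 85072852680054279, q_12 = 25·125028655075301 + 2839777412105 = 3128556154294630 → 85072852680054279/3128556154294630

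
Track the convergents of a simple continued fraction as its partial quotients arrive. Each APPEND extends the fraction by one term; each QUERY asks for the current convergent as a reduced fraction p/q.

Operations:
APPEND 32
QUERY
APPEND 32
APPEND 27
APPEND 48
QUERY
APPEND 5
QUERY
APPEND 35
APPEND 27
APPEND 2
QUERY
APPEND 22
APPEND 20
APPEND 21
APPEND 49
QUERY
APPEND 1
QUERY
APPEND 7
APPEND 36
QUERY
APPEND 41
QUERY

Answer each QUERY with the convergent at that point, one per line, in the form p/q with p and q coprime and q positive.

APPEND 32: p_0 = 32·1 + 0 = 32, q_0 = 32·0 + 1 = 1 → 32/1
APPEND 32: p_1 = 32·32 + 1 = 1025, q_1 = 32·1 + 0 = 32 → 1025/32
APPEND 27: p_2 = 27·1025 + 32 = 27707, q_2 = 27·32 + 1 = 865 → 27707/865
APPEND 48: p_3 = 48·27707 + 1025 = 1330961, q_3 = 48·865 + 32 = 41552 → 1330961/41552
APPEND 5: p_4 = 5·1330961 + 27707 = 6682512, q_4 = 5·41552 + 865 = 208625 → 6682512/208625
APPEND 35: p_5 = 35·6682512 + 1330961 = 235218881, q_5 = 35·208625 + 41552 = 7343427 → 235218881/7343427
APPEND 27: p_6 = 27·235218881 + 6682512 = 6357592299, q_6 = 27·7343427 + 208625 = 198481154 → 6357592299/198481154
APPEND 2: p_7 = 2·6357592299 + 235218881 = 12950403479, q_7 = 2·198481154 + 7343427 = 404305735 → 12950403479/404305735
APPEND 22: p_8 = 22·12950403479 + 6357592299 = 291266468837, q_8 = 22·404305735 + 198481154 = 9093207324 → 291266468837/9093207324
APPEND 20: p_9 = 20·291266468837 + 12950403479 = 5838279780219, q_9 = 20·9093207324 + 404305735 = 182268452215 → 5838279780219/182268452215
APPEND 21: p_10 = 21·5838279780219 + 291266468837 = 122895141853436, q_10 = 21·182268452215 + 9093207324 = 3836730703839 → 122895141853436/3836730703839
APPEND 49: p_11 = 49·122895141853436 + 5838279780219 = 6027700230598583, q_11 = 49·3836730703839 + 182268452215 = 188182072940326 → 6027700230598583/188182072940326
APPEND 1: p_12 = 1·6027700230598583 + 122895141853436 = 6150595372452019, q_12 = 1·188182072940326 + 3836730703839 = 192018803644165 → 6150595372452019/192018803644165
APPEND 7: p_13 = 7·6150595372452019 + 6027700230598583 = 49081867837762716, q_13 = 7·192018803644165 + 188182072940326 = 1532313698449481 → 49081867837762716/1532313698449481
APPEND 36: p_14 = 36·49081867837762716 + 6150595372452019 = 1773097837531909795, q_14 = 36·1532313698449481 + 192018803644165 = 55355311947825481 → 1773097837531909795/55355311947825481
APPEND 41: p_15 = 41·1773097837531909795 + 49081867837762716 = 72746093206646064311, q_15 = 41·55355311947825481 + 1532313698449481 = 2271100103559294202 → 72746093206646064311/2271100103559294202

32/1
1330961/41552
6682512/208625
12950403479/404305735
6027700230598583/188182072940326
6150595372452019/192018803644165
1773097837531909795/55355311947825481
72746093206646064311/2271100103559294202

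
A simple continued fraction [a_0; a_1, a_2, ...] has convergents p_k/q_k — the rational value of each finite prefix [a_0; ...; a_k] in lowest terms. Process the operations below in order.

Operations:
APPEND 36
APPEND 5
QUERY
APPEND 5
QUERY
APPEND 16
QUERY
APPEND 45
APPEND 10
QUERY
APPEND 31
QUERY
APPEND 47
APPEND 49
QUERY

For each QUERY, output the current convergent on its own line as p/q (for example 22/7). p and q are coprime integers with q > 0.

APPEND 36: p_0 = 36·1 + 0 = 36, q_0 = 36·0 + 1 = 1 → 36/1
APPEND 5: p_1 = 5·36 + 1 = 181, q_1 = 5·1 + 0 = 5 → 181/5
APPEND 5: p_2 = 5·181 + 36 = 941, q_2 = 5·5 + 1 = 26 → 941/26
APPEND 16: p_3 = 16·941 + 181 = 15237, q_3 = 16·26 + 5 = 421 → 15237/421
APPEND 45: p_4 = 45·15237 + 941 = 686606, q_4 = 45·421 + 26 = 18971 → 686606/18971
APPEND 10: p_5 = 10·686606 + 15237 = 6881297, q_5 = 10·18971 + 421 = 190131 → 6881297/190131
APPEND 31: p_6 = 31·6881297 + 686606 = 214006813, q_6 = 31·190131 + 18971 = 5913032 → 214006813/5913032
APPEND 47: p_7 = 47·214006813 + 6881297 = 10065201508, q_7 = 47·5913032 + 190131 = 278102635 → 10065201508/278102635
APPEND 49: p_8 = 49·10065201508 + 214006813 = 493408880705, q_8 = 49·278102635 + 5913032 = 13632942147 → 493408880705/13632942147

181/5
941/26
15237/421
6881297/190131
214006813/5913032
493408880705/13632942147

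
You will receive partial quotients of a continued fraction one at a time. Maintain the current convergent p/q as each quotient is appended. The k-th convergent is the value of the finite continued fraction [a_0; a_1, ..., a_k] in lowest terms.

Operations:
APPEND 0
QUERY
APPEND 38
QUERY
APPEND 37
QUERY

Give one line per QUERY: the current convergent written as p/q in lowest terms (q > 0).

APPEND 0: p_0 = 0·1 + 0 = 0, q_0 = 0·0 + 1 = 1 → 0/1
APPEND 38: p_1 = 38·0 + 1 = 1, q_1 = 38·1 + 0 = 38 → 1/38
APPEND 37: p_2 = 37·1 + 0 = 37, q_2 = 37·38 + 1 = 1407 → 37/1407

0/1
1/38
37/1407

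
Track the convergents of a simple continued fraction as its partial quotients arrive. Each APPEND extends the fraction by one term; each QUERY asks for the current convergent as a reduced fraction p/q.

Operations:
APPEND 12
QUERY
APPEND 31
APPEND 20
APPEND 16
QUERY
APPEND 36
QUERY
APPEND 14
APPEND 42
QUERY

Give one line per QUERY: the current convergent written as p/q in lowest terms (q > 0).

APPEND 12: p_0 = 12·1 + 0 = 12, q_0 = 12·0 + 1 = 1 → 12/1
APPEND 31: p_1 = 31·12 + 1 = 373, q_1 = 31·1 + 0 = 31 → 373/31
APPEND 20: p_2 = 20·373 + 12 = 7472, q_2 = 20·31 + 1 = 621 → 7472/621
APPEND 16: p_3 = 16·7472 + 373 = 119925, q_3 = 16·621 + 31 = 9967 → 119925/9967
APPEND 36: p_4 = 36·119925 + 7472 = 4324772, q_4 = 36·9967 + 621 = 359433 → 4324772/359433
APPEND 14: p_5 = 14·4324772 + 119925 = 60666733, q_5 = 14·359433 + 9967 = 5042029 → 60666733/5042029
APPEND 42: p_6 = 42·60666733 + 4324772 = 2552327558, q_6 = 42·5042029 + 359433 = 212124651 → 2552327558/212124651

12/1
119925/9967
4324772/359433
2552327558/212124651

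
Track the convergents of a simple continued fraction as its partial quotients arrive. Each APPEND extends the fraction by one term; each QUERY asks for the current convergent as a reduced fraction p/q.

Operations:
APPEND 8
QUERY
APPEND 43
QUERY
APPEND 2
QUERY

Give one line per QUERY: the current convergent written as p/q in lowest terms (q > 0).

8/1
345/43
698/87

APPEND 8: p_0 = 8·1 + 0 = 8, q_0 = 8·0 + 1 = 1 → 8/1
APPEND 43: p_1 = 43·8 + 1 = 345, q_1 = 43·1 + 0 = 43 → 345/43
APPEND 2: p_2 = 2·345 + 8 = 698, q_2 = 2·43 + 1 = 87 → 698/87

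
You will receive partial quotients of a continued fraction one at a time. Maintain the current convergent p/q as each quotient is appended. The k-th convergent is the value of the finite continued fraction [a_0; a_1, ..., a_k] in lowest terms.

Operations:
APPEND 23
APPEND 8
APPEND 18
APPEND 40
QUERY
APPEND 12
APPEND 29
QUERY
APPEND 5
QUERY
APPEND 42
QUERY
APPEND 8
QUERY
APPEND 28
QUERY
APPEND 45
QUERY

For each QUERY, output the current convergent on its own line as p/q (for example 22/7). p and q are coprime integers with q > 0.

APPEND 23: p_0 = 23·1 + 0 = 23, q_0 = 23·0 + 1 = 1 → 23/1
APPEND 8: p_1 = 8·23 + 1 = 185, q_1 = 8·1 + 0 = 8 → 185/8
APPEND 18: p_2 = 18·185 + 23 = 3353, q_2 = 18·8 + 1 = 145 → 3353/145
APPEND 40: p_3 = 40·3353 + 185 = 134305, q_3 = 40·145 + 8 = 5808 → 134305/5808
APPEND 12: p_4 = 12·134305 + 3353 = 1615013, q_4 = 12·5808 + 145 = 69841 → 1615013/69841
APPEND 29: p_5 = 29·1615013 + 134305 = 46969682, q_5 = 29·69841 + 5808 = 2031197 → 46969682/2031197
APPEND 5: p_6 = 5·46969682 + 1615013 = 236463423, q_6 = 5·2031197 + 69841 = 10225826 → 236463423/10225826
APPEND 42: p_7 = 42·236463423 + 46969682 = 9978433448, q_7 = 42·10225826 + 2031197 = 431515889 → 9978433448/431515889
APPEND 8: p_8 = 8·9978433448 + 236463423 = 80063931007, q_8 = 8·431515889 + 10225826 = 3462352938 → 80063931007/3462352938
APPEND 28: p_9 = 28·80063931007 + 9978433448 = 2251768501644, q_9 = 28·3462352938 + 431515889 = 97377398153 → 2251768501644/97377398153
APPEND 45: p_10 = 45·2251768501644 + 80063931007 = 101409646504987, q_10 = 45·97377398153 + 3462352938 = 4385445269823 → 101409646504987/4385445269823

134305/5808
46969682/2031197
236463423/10225826
9978433448/431515889
80063931007/3462352938
2251768501644/97377398153
101409646504987/4385445269823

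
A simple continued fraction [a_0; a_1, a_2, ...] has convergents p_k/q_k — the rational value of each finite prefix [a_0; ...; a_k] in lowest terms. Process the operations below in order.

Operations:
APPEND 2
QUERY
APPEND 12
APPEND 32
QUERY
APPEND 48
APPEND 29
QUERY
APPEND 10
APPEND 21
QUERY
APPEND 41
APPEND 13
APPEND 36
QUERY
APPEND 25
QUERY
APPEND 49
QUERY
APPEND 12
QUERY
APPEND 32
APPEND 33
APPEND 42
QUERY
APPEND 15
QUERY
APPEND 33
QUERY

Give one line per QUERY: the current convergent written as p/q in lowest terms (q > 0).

2/1
802/385
1117911/536653
236688162/113622115
4565058509869/2191455620793
114253000054436/54847134734521
5602962061177233/2689701057612322
67349797734181232/32331259826082385
2999853422517588235003/1440079164400444326624
45069174971716871935958/21635450367777735186931
1490282627489174362121617/715409941301065705495347

APPEND 2: p_0 = 2·1 + 0 = 2, q_0 = 2·0 + 1 = 1 → 2/1
APPEND 12: p_1 = 12·2 + 1 = 25, q_1 = 12·1 + 0 = 12 → 25/12
APPEND 32: p_2 = 32·25 + 2 = 802, q_2 = 32·12 + 1 = 385 → 802/385
APPEND 48: p_3 = 48·802 + 25 = 38521, q_3 = 48·385 + 12 = 18492 → 38521/18492
APPEND 29: p_4 = 29·38521 + 802 = 1117911, q_4 = 29·18492 + 385 = 536653 → 1117911/536653
APPEND 10: p_5 = 10·1117911 + 38521 = 11217631, q_5 = 10·536653 + 18492 = 5385022 → 11217631/5385022
APPEND 21: p_6 = 21·11217631 + 1117911 = 236688162, q_6 = 21·5385022 + 536653 = 113622115 → 236688162/113622115
APPEND 41: p_7 = 41·236688162 + 11217631 = 9715432273, q_7 = 41·113622115 + 5385022 = 4663891737 → 9715432273/4663891737
APPEND 13: p_8 = 13·9715432273 + 236688162 = 126537307711, q_8 = 13·4663891737 + 113622115 = 60744214696 → 126537307711/60744214696
APPEND 36: p_9 = 36·126537307711 + 9715432273 = 4565058509869, q_9 = 36·60744214696 + 4663891737 = 2191455620793 → 4565058509869/2191455620793
APPEND 25: p_10 = 25·4565058509869 + 126537307711 = 114253000054436, q_10 = 25·2191455620793 + 60744214696 = 54847134734521 → 114253000054436/54847134734521
APPEND 49: p_11 = 49·114253000054436 + 4565058509869 = 5602962061177233, q_11 = 49·54847134734521 + 2191455620793 = 2689701057612322 → 5602962061177233/2689701057612322
APPEND 12: p_12 = 12·5602962061177233 + 114253000054436 = 67349797734181232, q_12 = 12·2689701057612322 + 54847134734521 = 32331259826082385 → 67349797734181232/32331259826082385
APPEND 32: p_13 = 32·67349797734181232 + 5602962061177233 = 2160796489554976657, q_13 = 32·32331259826082385 + 2689701057612322 = 1037290015492248642 → 2160796489554976657/1037290015492248642
APPEND 33: p_14 = 33·2160796489554976657 + 67349797734181232 = 71373633953048410913, q_14 = 33·1037290015492248642 + 32331259826082385 = 34262901771070287571 → 71373633953048410913/34262901771070287571
APPEND 42: p_15 = 42·71373633953048410913 + 2160796489554976657 = 2999853422517588235003, q_15 = 42·34262901771070287571 + 1037290015492248642 = 1440079164400444326624 → 2999853422517588235003/1440079164400444326624
APPEND 15: p_16 = 15·2999853422517588235003 + 71373633953048410913 = 45069174971716871935958, q_16 = 15·1440079164400444326624 + 34262901771070287571 = 21635450367777735186931 → 45069174971716871935958/21635450367777735186931
APPEND 33: p_17 = 33·45069174971716871935958 + 2999853422517588235003 = 1490282627489174362121617, q_17 = 33·21635450367777735186931 + 1440079164400444326624 = 715409941301065705495347 → 1490282627489174362121617/715409941301065705495347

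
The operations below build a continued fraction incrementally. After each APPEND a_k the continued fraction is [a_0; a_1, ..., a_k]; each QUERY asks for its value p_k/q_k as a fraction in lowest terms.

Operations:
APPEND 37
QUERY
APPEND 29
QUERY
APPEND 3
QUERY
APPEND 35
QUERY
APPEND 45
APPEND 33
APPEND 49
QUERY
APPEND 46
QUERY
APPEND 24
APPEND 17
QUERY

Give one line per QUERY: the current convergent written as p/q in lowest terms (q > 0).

APPEND 37: p_0 = 37·1 + 0 = 37, q_0 = 37·0 + 1 = 1 → 37/1
APPEND 29: p_1 = 29·37 + 1 = 1074, q_1 = 29·1 + 0 = 29 → 1074/29
APPEND 3: p_2 = 3·1074 + 37 = 3259, q_2 = 3·29 + 1 = 88 → 3259/88
APPEND 35: p_3 = 35·3259 + 1074 = 115139, q_3 = 35·88 + 29 = 3109 → 115139/3109
APPEND 45: p_4 = 45·115139 + 3259 = 5184514, q_4 = 45·3109 + 88 = 139993 → 5184514/139993
APPEND 33: p_5 = 33·5184514 + 115139 = 171204101, q_5 = 33·139993 + 3109 = 4622878 → 171204101/4622878
APPEND 49: p_6 = 49·171204101 + 5184514 = 8394185463, q_6 = 49·4622878 + 139993 = 226661015 → 8394185463/226661015
APPEND 46: p_7 = 46·8394185463 + 171204101 = 386303735399, q_7 = 46·226661015 + 4622878 = 10431029568 → 386303735399/10431029568
APPEND 24: p_8 = 24·386303735399 + 8394185463 = 9279683835039, q_8 = 24·10431029568 + 226661015 = 250571370647 → 9279683835039/250571370647
APPEND 17: p_9 = 17·9279683835039 + 386303735399 = 158140928931062, q_9 = 17·250571370647 + 10431029568 = 4270144330567 → 158140928931062/4270144330567

37/1
1074/29
3259/88
115139/3109
8394185463/226661015
386303735399/10431029568
158140928931062/4270144330567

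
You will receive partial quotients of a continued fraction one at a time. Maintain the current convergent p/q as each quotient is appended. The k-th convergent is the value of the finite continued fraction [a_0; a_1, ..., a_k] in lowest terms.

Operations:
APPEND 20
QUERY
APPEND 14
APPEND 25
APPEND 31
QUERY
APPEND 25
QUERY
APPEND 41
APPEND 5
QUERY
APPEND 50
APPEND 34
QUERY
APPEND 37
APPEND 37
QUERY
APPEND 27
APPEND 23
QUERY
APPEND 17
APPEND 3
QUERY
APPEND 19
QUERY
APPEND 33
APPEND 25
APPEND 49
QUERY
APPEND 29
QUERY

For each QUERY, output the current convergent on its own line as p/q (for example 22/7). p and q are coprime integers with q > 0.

20/1
218676/10895
5473945/272726
1128726050/56236031
1927601125364/96038039205
2642909997006757/131676564496657
1645531709897804801/81984616417150962
85781938758151171136/4273876524107413629
1657902305420956707029/82600951260604279840
67261817342604186667436439/3351156505331853252588034
1951964274788268077374941085/97251873887278106145541551

APPEND 20: p_0 = 20·1 + 0 = 20, q_0 = 20·0 + 1 = 1 → 20/1
APPEND 14: p_1 = 14·20 + 1 = 281, q_1 = 14·1 + 0 = 14 → 281/14
APPEND 25: p_2 = 25·281 + 20 = 7045, q_2 = 25·14 + 1 = 351 → 7045/351
APPEND 31: p_3 = 31·7045 + 281 = 218676, q_3 = 31·351 + 14 = 10895 → 218676/10895
APPEND 25: p_4 = 25·218676 + 7045 = 5473945, q_4 = 25·10895 + 351 = 272726 → 5473945/272726
APPEND 41: p_5 = 41·5473945 + 218676 = 224650421, q_5 = 41·272726 + 10895 = 11192661 → 224650421/11192661
APPEND 5: p_6 = 5·224650421 + 5473945 = 1128726050, q_6 = 5·11192661 + 272726 = 56236031 → 1128726050/56236031
APPEND 50: p_7 = 50·1128726050 + 224650421 = 56660952921, q_7 = 50·56236031 + 11192661 = 2822994211 → 56660952921/2822994211
APPEND 34: p_8 = 34·56660952921 + 1128726050 = 1927601125364, q_8 = 34·2822994211 + 56236031 = 96038039205 → 1927601125364/96038039205
APPEND 37: p_9 = 37·1927601125364 + 56660952921 = 71377902591389, q_9 = 37·96038039205 + 2822994211 = 3556230444796 → 71377902591389/3556230444796
APPEND 37: p_10 = 37·71377902591389 + 1927601125364 = 2642909997006757, q_10 = 37·3556230444796 + 96038039205 = 131676564496657 → 2642909997006757/131676564496657
APPEND 27: p_11 = 27·2642909997006757 + 71377902591389 = 71429947821773828, q_11 = 27·131676564496657 + 3556230444796 = 3558823471854535 → 71429947821773828/3558823471854535
APPEND 23: p_12 = 23·71429947821773828 + 2642909997006757 = 1645531709897804801, q_12 = 23·3558823471854535 + 131676564496657 = 81984616417150962 → 1645531709897804801/81984616417150962
APPEND 17: p_13 = 17·1645531709897804801 + 71429947821773828 = 28045469016084455445, q_13 = 17·81984616417150962 + 3558823471854535 = 1397297302563420889 → 28045469016084455445/1397297302563420889
APPEND 3: p_14 = 3·28045469016084455445 + 1645531709897804801 = 85781938758151171136, q_14 = 3·1397297302563420889 + 81984616417150962 = 4273876524107413629 → 85781938758151171136/4273876524107413629
APPEND 19: p_15 = 19·85781938758151171136 + 28045469016084455445 = 1657902305420956707029, q_15 = 19·4273876524107413629 + 1397297302563420889 = 82600951260604279840 → 1657902305420956707029/82600951260604279840
APPEND 33: p_16 = 33·1657902305420956707029 + 85781938758151171136 = 54796558017649722503093, q_16 = 33·82600951260604279840 + 4273876524107413629 = 2730105268124048648349 → 54796558017649722503093/2730105268124048648349
APPEND 25: p_17 = 25·54796558017649722503093 + 1657902305420956707029 = 1371571852746664019284354, q_17 = 25·2730105268124048648349 + 82600951260604279840 = 68335232654361820488565 → 1371571852746664019284354/68335232654361820488565
APPEND 49: p_18 = 49·1371571852746664019284354 + 54796558017649722503093 = 67261817342604186667436439, q_18 = 49·68335232654361820488565 + 2730105268124048648349 = 3351156505331853252588034 → 67261817342604186667436439/3351156505331853252588034
APPEND 29: p_19 = 29·67261817342604186667436439 + 1371571852746664019284354 = 1951964274788268077374941085, q_19 = 29·3351156505331853252588034 + 68335232654361820488565 = 97251873887278106145541551 → 1951964274788268077374941085/97251873887278106145541551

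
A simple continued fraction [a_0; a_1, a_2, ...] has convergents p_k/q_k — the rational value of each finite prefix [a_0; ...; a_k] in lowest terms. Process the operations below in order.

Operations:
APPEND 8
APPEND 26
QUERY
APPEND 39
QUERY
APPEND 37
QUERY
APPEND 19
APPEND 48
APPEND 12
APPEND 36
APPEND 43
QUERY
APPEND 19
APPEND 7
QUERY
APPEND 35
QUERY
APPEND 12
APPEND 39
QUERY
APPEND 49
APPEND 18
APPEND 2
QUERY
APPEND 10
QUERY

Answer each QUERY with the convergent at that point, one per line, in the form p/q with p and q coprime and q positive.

209/26
8159/1015
302092/37581
5154816039211/641272001809
691583964861306/86034774120377
24303500077120295/3023416165944419
11425313310799009289/1421337538018627214
20747760001741143138837/2581073211568130169395
217571413675374982077785/27066427768269527685202

APPEND 8: p_0 = 8·1 + 0 = 8, q_0 = 8·0 + 1 = 1 → 8/1
APPEND 26: p_1 = 26·8 + 1 = 209, q_1 = 26·1 + 0 = 26 → 209/26
APPEND 39: p_2 = 39·209 + 8 = 8159, q_2 = 39·26 + 1 = 1015 → 8159/1015
APPEND 37: p_3 = 37·8159 + 209 = 302092, q_3 = 37·1015 + 26 = 37581 → 302092/37581
APPEND 19: p_4 = 19·302092 + 8159 = 5747907, q_4 = 19·37581 + 1015 = 715054 → 5747907/715054
APPEND 48: p_5 = 48·5747907 + 302092 = 276201628, q_5 = 48·715054 + 37581 = 34360173 → 276201628/34360173
APPEND 12: p_6 = 12·276201628 + 5747907 = 3320167443, q_6 = 12·34360173 + 715054 = 413037130 → 3320167443/413037130
APPEND 36: p_7 = 36·3320167443 + 276201628 = 119802229576, q_7 = 36·413037130 + 34360173 = 14903696853 → 119802229576/14903696853
APPEND 43: p_8 = 43·119802229576 + 3320167443 = 5154816039211, q_8 = 43·14903696853 + 413037130 = 641272001809 → 5154816039211/641272001809
APPEND 19: p_9 = 19·5154816039211 + 119802229576 = 98061306974585, q_9 = 19·641272001809 + 14903696853 = 12199071731224 → 98061306974585/12199071731224
APPEND 7: p_10 = 7·98061306974585 + 5154816039211 = 691583964861306, q_10 = 7·12199071731224 + 641272001809 = 86034774120377 → 691583964861306/86034774120377
APPEND 35: p_11 = 35·691583964861306 + 98061306974585 = 24303500077120295, q_11 = 35·86034774120377 + 12199071731224 = 3023416165944419 → 24303500077120295/3023416165944419
APPEND 12: p_12 = 12·24303500077120295 + 691583964861306 = 292333584890304846, q_12 = 12·3023416165944419 + 86034774120377 = 36367028765453405 → 292333584890304846/36367028765453405
APPEND 39: p_13 = 39·292333584890304846 + 24303500077120295 = 11425313310799009289, q_13 = 39·36367028765453405 + 3023416165944419 = 1421337538018627214 → 11425313310799009289/1421337538018627214
APPEND 49: p_14 = 49·11425313310799009289 + 292333584890304846 = 560132685814041760007, q_14 = 49·1421337538018627214 + 36367028765453405 = 69681906391678186891 → 560132685814041760007/69681906391678186891
APPEND 18: p_15 = 18·560132685814041760007 + 11425313310799009289 = 10093813657963550689415, q_15 = 18·69681906391678186891 + 1421337538018627214 = 1255695652588225991252 → 10093813657963550689415/1255695652588225991252
APPEND 2: p_16 = 2·10093813657963550689415 + 560132685814041760007 = 20747760001741143138837, q_16 = 2·1255695652588225991252 + 69681906391678186891 = 2581073211568130169395 → 20747760001741143138837/2581073211568130169395
APPEND 10: p_17 = 10·20747760001741143138837 + 10093813657963550689415 = 217571413675374982077785, q_17 = 10·2581073211568130169395 + 1255695652588225991252 = 27066427768269527685202 → 217571413675374982077785/27066427768269527685202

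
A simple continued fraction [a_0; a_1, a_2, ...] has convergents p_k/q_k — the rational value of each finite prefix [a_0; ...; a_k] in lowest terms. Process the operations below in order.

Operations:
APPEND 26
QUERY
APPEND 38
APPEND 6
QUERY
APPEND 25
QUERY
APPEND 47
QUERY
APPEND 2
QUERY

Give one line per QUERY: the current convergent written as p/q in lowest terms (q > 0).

26/1
5960/229
149989/5763
7055443/271090
14260875/547943

APPEND 26: p_0 = 26·1 + 0 = 26, q_0 = 26·0 + 1 = 1 → 26/1
APPEND 38: p_1 = 38·26 + 1 = 989, q_1 = 38·1 + 0 = 38 → 989/38
APPEND 6: p_2 = 6·989 + 26 = 5960, q_2 = 6·38 + 1 = 229 → 5960/229
APPEND 25: p_3 = 25·5960 + 989 = 149989, q_3 = 25·229 + 38 = 5763 → 149989/5763
APPEND 47: p_4 = 47·149989 + 5960 = 7055443, q_4 = 47·5763 + 229 = 271090 → 7055443/271090
APPEND 2: p_5 = 2·7055443 + 149989 = 14260875, q_5 = 2·271090 + 5763 = 547943 → 14260875/547943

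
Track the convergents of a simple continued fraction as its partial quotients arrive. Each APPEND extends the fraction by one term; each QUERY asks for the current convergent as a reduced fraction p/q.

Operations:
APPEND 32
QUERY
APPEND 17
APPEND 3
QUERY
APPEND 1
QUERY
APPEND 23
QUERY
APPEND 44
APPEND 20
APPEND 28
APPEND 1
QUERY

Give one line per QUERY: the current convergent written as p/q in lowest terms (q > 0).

APPEND 32: p_0 = 32·1 + 0 = 32, q_0 = 32·0 + 1 = 1 → 32/1
APPEND 17: p_1 = 17·32 + 1 = 545, q_1 = 17·1 + 0 = 17 → 545/17
APPEND 3: p_2 = 3·545 + 32 = 1667, q_2 = 3·17 + 1 = 52 → 1667/52
APPEND 1: p_3 = 1·1667 + 545 = 2212, q_3 = 1·52 + 17 = 69 → 2212/69
APPEND 23: p_4 = 23·2212 + 1667 = 52543, q_4 = 23·69 + 52 = 1639 → 52543/1639
APPEND 44: p_5 = 44·52543 + 2212 = 2314104, q_5 = 44·1639 + 69 = 72185 → 2314104/72185
APPEND 20: p_6 = 20·2314104 + 52543 = 46334623, q_6 = 20·72185 + 1639 = 1445339 → 46334623/1445339
APPEND 28: p_7 = 28·46334623 + 2314104 = 1299683548, q_7 = 28·1445339 + 72185 = 40541677 → 1299683548/40541677
APPEND 1: p_8 = 1·1299683548 + 46334623 = 1346018171, q_8 = 1·40541677 + 1445339 = 41987016 → 1346018171/41987016

32/1
1667/52
2212/69
52543/1639
1346018171/41987016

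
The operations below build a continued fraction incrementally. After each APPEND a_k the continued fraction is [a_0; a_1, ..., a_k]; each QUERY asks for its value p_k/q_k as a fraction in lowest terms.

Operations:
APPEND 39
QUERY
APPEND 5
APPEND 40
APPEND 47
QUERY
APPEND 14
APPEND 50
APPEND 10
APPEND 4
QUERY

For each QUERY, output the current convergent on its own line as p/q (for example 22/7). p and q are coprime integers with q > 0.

APPEND 39: p_0 = 39·1 + 0 = 39, q_0 = 39·0 + 1 = 1 → 39/1
APPEND 5: p_1 = 5·39 + 1 = 196, q_1 = 5·1 + 0 = 5 → 196/5
APPEND 40: p_2 = 40·196 + 39 = 7879, q_2 = 40·5 + 1 = 201 → 7879/201
APPEND 47: p_3 = 47·7879 + 196 = 370509, q_3 = 47·201 + 5 = 9452 → 370509/9452
APPEND 14: p_4 = 14·370509 + 7879 = 5195005, q_4 = 14·9452 + 201 = 132529 → 5195005/132529
APPEND 50: p_5 = 50·5195005 + 370509 = 260120759, q_5 = 50·132529 + 9452 = 6635902 → 260120759/6635902
APPEND 10: p_6 = 10·260120759 + 5195005 = 2606402595, q_6 = 10·6635902 + 132529 = 66491549 → 2606402595/66491549
APPEND 4: p_7 = 4·2606402595 + 260120759 = 10685731139, q_7 = 4·66491549 + 6635902 = 272602098 → 10685731139/272602098

39/1
370509/9452
10685731139/272602098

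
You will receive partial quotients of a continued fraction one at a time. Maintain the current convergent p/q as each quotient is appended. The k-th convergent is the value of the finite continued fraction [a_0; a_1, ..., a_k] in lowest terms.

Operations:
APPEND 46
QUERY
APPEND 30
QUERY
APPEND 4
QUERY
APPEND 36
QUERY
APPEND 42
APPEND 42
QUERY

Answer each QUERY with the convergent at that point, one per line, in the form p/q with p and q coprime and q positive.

46/1
1381/30
5570/121
201901/4386
356589205/7746372

APPEND 46: p_0 = 46·1 + 0 = 46, q_0 = 46·0 + 1 = 1 → 46/1
APPEND 30: p_1 = 30·46 + 1 = 1381, q_1 = 30·1 + 0 = 30 → 1381/30
APPEND 4: p_2 = 4·1381 + 46 = 5570, q_2 = 4·30 + 1 = 121 → 5570/121
APPEND 36: p_3 = 36·5570 + 1381 = 201901, q_3 = 36·121 + 30 = 4386 → 201901/4386
APPEND 42: p_4 = 42·201901 + 5570 = 8485412, q_4 = 42·4386 + 121 = 184333 → 8485412/184333
APPEND 42: p_5 = 42·8485412 + 201901 = 356589205, q_5 = 42·184333 + 4386 = 7746372 → 356589205/7746372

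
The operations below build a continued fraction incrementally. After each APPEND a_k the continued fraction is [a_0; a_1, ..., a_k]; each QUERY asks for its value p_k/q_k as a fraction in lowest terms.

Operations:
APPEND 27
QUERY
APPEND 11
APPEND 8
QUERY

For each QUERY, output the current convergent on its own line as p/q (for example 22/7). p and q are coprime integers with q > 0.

27/1
2411/89

APPEND 27: p_0 = 27·1 + 0 = 27, q_0 = 27·0 + 1 = 1 → 27/1
APPEND 11: p_1 = 11·27 + 1 = 298, q_1 = 11·1 + 0 = 11 → 298/11
APPEND 8: p_2 = 8·298 + 27 = 2411, q_2 = 8·11 + 1 = 89 → 2411/89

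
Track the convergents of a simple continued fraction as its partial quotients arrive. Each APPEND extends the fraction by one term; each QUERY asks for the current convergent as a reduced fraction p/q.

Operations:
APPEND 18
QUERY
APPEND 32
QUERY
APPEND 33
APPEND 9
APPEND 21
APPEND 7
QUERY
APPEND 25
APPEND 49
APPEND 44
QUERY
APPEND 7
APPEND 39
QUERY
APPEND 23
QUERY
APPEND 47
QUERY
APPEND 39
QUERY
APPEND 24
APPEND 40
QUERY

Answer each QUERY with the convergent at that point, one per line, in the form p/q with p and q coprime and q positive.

APPEND 18: p_0 = 18·1 + 0 = 18, q_0 = 18·0 + 1 = 1 → 18/1
APPEND 32: p_1 = 32·18 + 1 = 577, q_1 = 32·1 + 0 = 32 → 577/32
APPEND 33: p_2 = 33·577 + 18 = 19059, q_2 = 33·32 + 1 = 1057 → 19059/1057
APPEND 9: p_3 = 9·19059 + 577 = 172108, q_3 = 9·1057 + 32 = 9545 → 172108/9545
APPEND 21: p_4 = 21·172108 + 19059 = 3633327, q_4 = 21·9545 + 1057 = 201502 → 3633327/201502
APPEND 7: p_5 = 7·3633327 + 172108 = 25605397, q_5 = 7·201502 + 9545 = 1420059 → 25605397/1420059
APPEND 25: p_6 = 25·25605397 + 3633327 = 643768252, q_6 = 25·1420059 + 201502 = 35702977 → 643768252/35702977
APPEND 49: p_7 = 49·643768252 + 25605397 = 31570249745, q_7 = 49·35702977 + 1420059 = 1750865932 → 31570249745/1750865932
APPEND 44: p_8 = 44·31570249745 + 643768252 = 1389734757032, q_8 = 44·1750865932 + 35702977 = 77073803985 → 1389734757032/77073803985
APPEND 7: p_9 = 7·1389734757032 + 31570249745 = 9759713548969, q_9 = 7·77073803985 + 1750865932 = 541267493827 → 9759713548969/541267493827
APPEND 39: p_10 = 39·9759713548969 + 1389734757032 = 382018563166823, q_10 = 39·541267493827 + 77073803985 = 21186506063238 → 382018563166823/21186506063238
APPEND 23: p_11 = 23·382018563166823 + 9759713548969 = 8796186666385898, q_11 = 23·21186506063238 + 541267493827 = 487830906948301 → 8796186666385898/487830906948301
APPEND 47: p_12 = 47·8796186666385898 + 382018563166823 = 413802791883304029, q_12 = 47·487830906948301 + 21186506063238 = 22949239132633385 → 413802791883304029/22949239132633385
APPEND 39: p_13 = 39·413802791883304029 + 8796186666385898 = 16147105070115243029, q_13 = 39·22949239132633385 + 487830906948301 = 895508157079650316 → 16147105070115243029/895508157079650316
APPEND 24: p_14 = 24·16147105070115243029 + 413802791883304029 = 387944324474649136725, q_14 = 24·895508157079650316 + 22949239132633385 = 21515145009044240969 → 387944324474649136725/21515145009044240969
APPEND 40: p_15 = 40·387944324474649136725 + 16147105070115243029 = 15533920084056080712029, q_15 = 40·21515145009044240969 + 895508157079650316 = 861501308518849289076 → 15533920084056080712029/861501308518849289076

18/1
577/32
25605397/1420059
1389734757032/77073803985
382018563166823/21186506063238
8796186666385898/487830906948301
413802791883304029/22949239132633385
16147105070115243029/895508157079650316
15533920084056080712029/861501308518849289076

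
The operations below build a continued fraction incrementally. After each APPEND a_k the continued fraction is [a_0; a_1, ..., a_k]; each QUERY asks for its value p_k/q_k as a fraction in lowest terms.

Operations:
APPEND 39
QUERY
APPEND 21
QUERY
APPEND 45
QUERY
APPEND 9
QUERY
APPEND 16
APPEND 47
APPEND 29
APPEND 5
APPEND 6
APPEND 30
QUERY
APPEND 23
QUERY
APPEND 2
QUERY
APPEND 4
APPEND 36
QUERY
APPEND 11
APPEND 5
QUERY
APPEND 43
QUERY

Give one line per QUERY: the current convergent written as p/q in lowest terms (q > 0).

39/1
820/21
36939/946
333271/8535
6902424566141/176769636942
158984615191148/4071562454237
324871654948437/8319894545416
52829836114404693/1352960957437852
2965763178581587288/75952569319699217
128110403347501689903/3280880402419518604

APPEND 39: p_0 = 39·1 + 0 = 39, q_0 = 39·0 + 1 = 1 → 39/1
APPEND 21: p_1 = 21·39 + 1 = 820, q_1 = 21·1 + 0 = 21 → 820/21
APPEND 45: p_2 = 45·820 + 39 = 36939, q_2 = 45·21 + 1 = 946 → 36939/946
APPEND 9: p_3 = 9·36939 + 820 = 333271, q_3 = 9·946 + 21 = 8535 → 333271/8535
APPEND 16: p_4 = 16·333271 + 36939 = 5369275, q_4 = 16·8535 + 946 = 137506 → 5369275/137506
APPEND 47: p_5 = 47·5369275 + 333271 = 252689196, q_5 = 47·137506 + 8535 = 6471317 → 252689196/6471317
APPEND 29: p_6 = 29·252689196 + 5369275 = 7333355959, q_6 = 29·6471317 + 137506 = 187805699 → 7333355959/187805699
APPEND 5: p_7 = 5·7333355959 + 252689196 = 36919468991, q_7 = 5·187805699 + 6471317 = 945499812 → 36919468991/945499812
APPEND 6: p_8 = 6·36919468991 + 7333355959 = 228850169905, q_8 = 6·945499812 + 187805699 = 5860804571 → 228850169905/5860804571
APPEND 30: p_9 = 30·228850169905 + 36919468991 = 6902424566141, q_9 = 30·5860804571 + 945499812 = 176769636942 → 6902424566141/176769636942
APPEND 23: p_10 = 23·6902424566141 + 228850169905 = 158984615191148, q_10 = 23·176769636942 + 5860804571 = 4071562454237 → 158984615191148/4071562454237
APPEND 2: p_11 = 2·158984615191148 + 6902424566141 = 324871654948437, q_11 = 2·4071562454237 + 176769636942 = 8319894545416 → 324871654948437/8319894545416
APPEND 4: p_12 = 4·324871654948437 + 158984615191148 = 1458471234984896, q_12 = 4·8319894545416 + 4071562454237 = 37351140635901 → 1458471234984896/37351140635901
APPEND 36: p_13 = 36·1458471234984896 + 324871654948437 = 52829836114404693, q_13 = 36·37351140635901 + 8319894545416 = 1352960957437852 → 52829836114404693/1352960957437852
APPEND 11: p_14 = 11·52829836114404693 + 1458471234984896 = 582586668493436519, q_14 = 11·1352960957437852 + 37351140635901 = 14919921672452273 → 582586668493436519/14919921672452273
APPEND 5: p_15 = 5·582586668493436519 + 52829836114404693 = 2965763178581587288, q_15 = 5·14919921672452273 + 1352960957437852 = 75952569319699217 → 2965763178581587288/75952569319699217
APPEND 43: p_16 = 43·2965763178581587288 + 582586668493436519 = 128110403347501689903, q_16 = 43·75952569319699217 + 14919921672452273 = 3280880402419518604 → 128110403347501689903/3280880402419518604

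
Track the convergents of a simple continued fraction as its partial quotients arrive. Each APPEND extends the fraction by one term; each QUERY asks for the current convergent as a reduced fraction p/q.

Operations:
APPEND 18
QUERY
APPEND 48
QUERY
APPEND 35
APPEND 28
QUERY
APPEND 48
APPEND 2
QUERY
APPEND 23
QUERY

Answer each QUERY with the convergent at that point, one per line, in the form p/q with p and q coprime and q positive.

18/1
865/48
849069/47116
82420279/4573614
1936452022/107456371

APPEND 18: p_0 = 18·1 + 0 = 18, q_0 = 18·0 + 1 = 1 → 18/1
APPEND 48: p_1 = 48·18 + 1 = 865, q_1 = 48·1 + 0 = 48 → 865/48
APPEND 35: p_2 = 35·865 + 18 = 30293, q_2 = 35·48 + 1 = 1681 → 30293/1681
APPEND 28: p_3 = 28·30293 + 865 = 849069, q_3 = 28·1681 + 48 = 47116 → 849069/47116
APPEND 48: p_4 = 48·849069 + 30293 = 40785605, q_4 = 48·47116 + 1681 = 2263249 → 40785605/2263249
APPEND 2: p_5 = 2·40785605 + 849069 = 82420279, q_5 = 2·2263249 + 47116 = 4573614 → 82420279/4573614
APPEND 23: p_6 = 23·82420279 + 40785605 = 1936452022, q_6 = 23·4573614 + 2263249 = 107456371 → 1936452022/107456371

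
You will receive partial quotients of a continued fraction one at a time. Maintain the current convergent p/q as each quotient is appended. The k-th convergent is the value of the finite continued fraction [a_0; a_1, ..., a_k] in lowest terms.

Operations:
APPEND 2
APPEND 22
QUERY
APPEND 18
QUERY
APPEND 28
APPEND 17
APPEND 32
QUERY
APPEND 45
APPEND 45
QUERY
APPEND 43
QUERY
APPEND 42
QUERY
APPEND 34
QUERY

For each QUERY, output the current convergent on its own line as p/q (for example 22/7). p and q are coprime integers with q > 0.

APPEND 2: p_0 = 2·1 + 0 = 2, q_0 = 2·0 + 1 = 1 → 2/1
APPEND 22: p_1 = 22·2 + 1 = 45, q_1 = 22·1 + 0 = 22 → 45/22
APPEND 18: p_2 = 18·45 + 2 = 812, q_2 = 18·22 + 1 = 397 → 812/397
APPEND 28: p_3 = 28·812 + 45 = 22781, q_3 = 28·397 + 22 = 11138 → 22781/11138
APPEND 17: p_4 = 17·22781 + 812 = 388089, q_4 = 17·11138 + 397 = 189743 → 388089/189743
APPEND 32: p_5 = 32·388089 + 22781 = 12441629, q_5 = 32·189743 + 11138 = 6082914 → 12441629/6082914
APPEND 45: p_6 = 45·12441629 + 388089 = 560261394, q_6 = 45·6082914 + 189743 = 273920873 → 560261394/273920873
APPEND 45: p_7 = 45·560261394 + 12441629 = 25224204359, q_7 = 45·273920873 + 6082914 = 12332522199 → 25224204359/12332522199
APPEND 43: p_8 = 43·25224204359 + 560261394 = 1085201048831, q_8 = 43·12332522199 + 273920873 = 530572375430 → 1085201048831/530572375430
APPEND 42: p_9 = 42·1085201048831 + 25224204359 = 45603668255261, q_9 = 42·530572375430 + 12332522199 = 22296372290259 → 45603668255261/22296372290259
APPEND 34: p_10 = 34·45603668255261 + 1085201048831 = 1551609921727705, q_10 = 34·22296372290259 + 530572375430 = 758607230244236 → 1551609921727705/758607230244236

45/22
812/397
12441629/6082914
25224204359/12332522199
1085201048831/530572375430
45603668255261/22296372290259
1551609921727705/758607230244236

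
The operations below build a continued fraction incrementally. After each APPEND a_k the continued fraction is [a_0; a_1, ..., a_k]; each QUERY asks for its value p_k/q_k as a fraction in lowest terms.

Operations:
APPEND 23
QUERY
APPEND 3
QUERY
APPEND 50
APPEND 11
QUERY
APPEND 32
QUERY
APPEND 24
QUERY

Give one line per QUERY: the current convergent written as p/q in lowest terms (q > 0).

23/1
70/3
38823/1664
1245859/53399
29939439/1283240

APPEND 23: p_0 = 23·1 + 0 = 23, q_0 = 23·0 + 1 = 1 → 23/1
APPEND 3: p_1 = 3·23 + 1 = 70, q_1 = 3·1 + 0 = 3 → 70/3
APPEND 50: p_2 = 50·70 + 23 = 3523, q_2 = 50·3 + 1 = 151 → 3523/151
APPEND 11: p_3 = 11·3523 + 70 = 38823, q_3 = 11·151 + 3 = 1664 → 38823/1664
APPEND 32: p_4 = 32·38823 + 3523 = 1245859, q_4 = 32·1664 + 151 = 53399 → 1245859/53399
APPEND 24: p_5 = 24·1245859 + 38823 = 29939439, q_5 = 24·53399 + 1664 = 1283240 → 29939439/1283240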